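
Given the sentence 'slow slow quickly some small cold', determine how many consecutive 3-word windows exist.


Word trigrams from [6] words:
  Trigram 1: (slow slow quickly)
  Trigram 2: (slow quickly some)
  Trigram 3: (quickly some small)
  Trigram 4: (some small cold)
Total word trigrams: 6 - 2 = 4

4


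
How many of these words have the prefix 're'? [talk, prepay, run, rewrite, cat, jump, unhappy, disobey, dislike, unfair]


Checking each word for prefix 're':
  'talk' -> no (count: 0)
  'prepay' -> no (count: 0)
  'run' -> no (count: 0)
  'rewrite' -> YES, starts with 're' (count: 1)
  'cat' -> no (count: 1)
  'jump' -> no (count: 1)
  'unhappy' -> no (count: 1)
  'disobey' -> no (count: 1)
  'dislike' -> no (count: 1)
  'unfair' -> no (count: 1)
Total with prefix 're': 1

1


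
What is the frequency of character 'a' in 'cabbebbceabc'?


Scanning 'cabbebbceabc' for 'a':
  Position 1: 'a' -> MATCH (count: 1)
  Position 9: 'a' -> MATCH (count: 2)
Total occurrences of 'a': 2

2


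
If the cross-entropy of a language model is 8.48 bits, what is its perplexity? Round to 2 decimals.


Perplexity formula: PP = 2^H
H = 8.48
PP = 2^8.48
Decompose: 2^8.48 = 2^8 * 2^0.48
2^8 = 256, 2^0.48 ~ 1.3947437
PP ~ 256 * 1.3947437 = 357.0543872
Rounded to 2 decimals: 357.05

357.05


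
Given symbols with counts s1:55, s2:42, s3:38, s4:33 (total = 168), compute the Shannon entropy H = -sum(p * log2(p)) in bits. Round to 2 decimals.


Computing entropy H = -sum(p_i * log2(p_i)):
  s1: p = 55/168 = 0.3274, -p*log2(p) = 0.5274
  s2: p = 42/168 = 0.2500, -p*log2(p) = 0.5000
  s3: p = 38/168 = 0.2262, -p*log2(p) = 0.4850
  s4: p = 33/168 = 0.1964, -p*log2(p) = 0.4612
H = sum of terms = 1.9736
Rounded to 2 decimals: 1.97

1.97


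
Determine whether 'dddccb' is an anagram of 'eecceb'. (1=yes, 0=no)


Sort characters of 'dddccb': 'bccddd'
Sort characters of 'eecceb': 'bcceee'
Sorted forms differ -> they are NOT anagrams
Result: 0

0


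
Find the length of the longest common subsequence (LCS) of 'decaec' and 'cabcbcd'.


DP table for LCS of 'decaec' and 'cabcbcd':
       c  a  b  c  b  c  d
    0  0  0  0  0  0  0  0
  d 0  0  0  0  0  0  0  1
  e 0  0  0  0  0  0  0  1
  c 0  1  1  1  1  1  1  1
  a 0  1  2  2  2  2  2  2
  e 0  1  2  2  2  2  2  2
  c 0  1  2  2  3  3  3  3
LCS: 'cac'
LCS length = 3

3


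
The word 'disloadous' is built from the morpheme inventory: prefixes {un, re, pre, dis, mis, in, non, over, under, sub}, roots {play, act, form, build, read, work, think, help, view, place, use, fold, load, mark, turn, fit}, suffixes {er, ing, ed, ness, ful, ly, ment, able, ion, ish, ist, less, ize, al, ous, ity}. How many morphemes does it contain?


Segmenting 'disloadous' against the inventory:
  'dis' -> prefix (morpheme 1)
  'load' -> root (morpheme 2)
  'ous' -> suffix (morpheme 3)
Total morphemes: 3

3


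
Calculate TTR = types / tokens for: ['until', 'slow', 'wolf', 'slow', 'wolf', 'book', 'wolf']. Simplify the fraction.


Tokens: 7
Unique types: ('book', 'slow', 'until', 'wolf') = 4
TTR = 4/7
Already in lowest terms.

4/7


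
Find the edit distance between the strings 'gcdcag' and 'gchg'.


Building DP table for s1='gcdcag' (len 6) and s2='gchg' (len 4):
       g  c  h  g
    0  1  2  3  4
  g 1  0  1  2  3
  c 2  1  0  1  2
  d 3  2  1  1  2
  c 4  3  2  2  2
  a 5  4  3  3  3
  g 6  5  4  4  3
Edit distance = dp[6][4] = 3

3


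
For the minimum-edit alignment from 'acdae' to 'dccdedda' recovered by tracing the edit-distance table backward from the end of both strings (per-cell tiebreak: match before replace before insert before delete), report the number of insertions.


Edit distance = 6. Backtracking from cell (5, 8) with preference match > replace > insert > delete,
then listing the resulting alignment 'acdae' -> 'dccdedda' left to right:
  Step 1: insert 'd' [insertion #1]
  Step 2: replace a->c
  Step 3: keep 'c'
  Step 4: insert 'd' [insertion #2]
  Step 5: insert 'e' [insertion #3]
  Step 6: keep 'd'
  Step 7: replace a->d
  Step 8: replace e->a
Total insertions: 3

3


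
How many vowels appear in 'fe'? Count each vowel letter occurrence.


Scanning each character of 'fe':
  Position 1: 'f' -> consonant (running count: 0)
  Position 2: 'e' -> vowel (running count: 1)
Total vowels: 1

1


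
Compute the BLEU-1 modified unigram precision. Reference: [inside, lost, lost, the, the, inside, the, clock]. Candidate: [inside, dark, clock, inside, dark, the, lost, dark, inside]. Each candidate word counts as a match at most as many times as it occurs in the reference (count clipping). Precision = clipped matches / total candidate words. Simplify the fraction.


Reference word counts: {'clock': 1, 'inside': 2, 'lost': 2, 'the': 3}
Checking each candidate word (with clipping):
  'inside' -> in reference (ref count 2, used 1/2) -> match (matches: 1)
  'dark' -> not in reference -> no match (matches: 1)
  'clock' -> in reference (ref count 1, used 1/1) -> match (matches: 2)
  'inside' -> in reference (ref count 2, used 2/2) -> match (matches: 3)
  'dark' -> not in reference -> no match (matches: 3)
  'the' -> in reference (ref count 3, used 1/3) -> match (matches: 4)
  'lost' -> in reference (ref count 2, used 1/2) -> match (matches: 5)
  'dark' -> not in reference -> no match (matches: 5)
  'inside' -> ref count 2 already used up (2/2) -> clipped, no match (matches: 5)
Clipped matches: 5, Candidate length: 9
Precision = 5/9

5/9


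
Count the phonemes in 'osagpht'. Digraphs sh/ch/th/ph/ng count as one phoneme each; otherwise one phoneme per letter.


Parsing 'osagpht' greedily, digraphs first:
  'o' -> vowel phoneme (phonemes so far: 1)
  's' -> consonant phoneme (phonemes so far: 2)
  'a' -> vowel phoneme (phonemes so far: 3)
  'g' -> consonant phoneme (phonemes so far: 4)
  'ph' -> digraph (1 consonant phoneme) (phonemes so far: 5)
  't' -> consonant phoneme (phonemes so far: 6)
Total phonemes: 6

6


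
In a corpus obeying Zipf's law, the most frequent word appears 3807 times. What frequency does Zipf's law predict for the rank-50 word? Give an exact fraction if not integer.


Zipf's law: freq(rank) = f1 / rank
f1 = 3807, rank = 50
freq = 3807 / 50
GCD(3807, 50) = 1
Simplified: 3807/50

3807/50


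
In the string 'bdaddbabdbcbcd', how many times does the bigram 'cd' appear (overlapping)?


Scanning 'bdaddbabdbcbcd' for bigram 'cd':
  Position 0: 'bd' -> no
  Position 1: 'da' -> no
  Position 2: 'ad' -> no
  Position 3: 'dd' -> no
  Position 4: 'db' -> no
  Position 5: 'ba' -> no
  Position 6: 'ab' -> no
  Position 7: 'bd' -> no
  Position 8: 'db' -> no
  Position 9: 'bc' -> no
  Position 10: 'cb' -> no
  Position 11: 'bc' -> no
  Position 12: 'cd' -> MATCH
Total matches: 1

1


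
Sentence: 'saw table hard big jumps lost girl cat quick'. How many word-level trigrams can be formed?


Word trigrams from [9] words:
  Trigram 1: (saw table hard)
  Trigram 2: (table hard big)
  Trigram 3: (hard big jumps)
  Trigram 4: (big jumps lost)
  Trigram 5: (jumps lost girl)
  Trigram 6: (lost girl cat)
  Trigram 7: (girl cat quick)
Total word trigrams: 9 - 2 = 7

7


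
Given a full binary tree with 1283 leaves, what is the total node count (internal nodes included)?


Leaf nodes (terminals): 1283
Internal nodes = n - 1 = 1283 - 1 = 1282
Total = leaves + internal = 1283 + 1282 = 2565

2565


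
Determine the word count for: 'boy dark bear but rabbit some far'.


Counting words by splitting on spaces:
  Word 1: 'boy'
  Word 2: 'dark'
  Word 3: 'bear'
  Word 4: 'but'
  Word 5: 'rabbit'
  Word 6: 'some'
  Word 7: 'far'
Total words: 7

7


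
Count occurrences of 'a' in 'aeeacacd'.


Scanning 'aeeacacd' for 'a':
  Position 0: 'a' -> MATCH (count: 1)
  Position 3: 'a' -> MATCH (count: 2)
  Position 5: 'a' -> MATCH (count: 3)
Total occurrences of 'a': 3

3


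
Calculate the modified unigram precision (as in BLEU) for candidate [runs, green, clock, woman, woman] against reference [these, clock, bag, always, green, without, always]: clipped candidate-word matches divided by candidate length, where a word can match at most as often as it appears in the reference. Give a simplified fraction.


Reference word counts: {'always': 2, 'bag': 1, 'clock': 1, 'green': 1, 'these': 1, 'without': 1}
Checking each candidate word (with clipping):
  'runs' -> not in reference -> no match (matches: 0)
  'green' -> in reference (ref count 1, used 1/1) -> match (matches: 1)
  'clock' -> in reference (ref count 1, used 1/1) -> match (matches: 2)
  'woman' -> not in reference -> no match (matches: 2)
  'woman' -> not in reference -> no match (matches: 2)
Clipped matches: 2, Candidate length: 5
Precision = 2/5

2/5


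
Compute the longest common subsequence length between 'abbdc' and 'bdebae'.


DP table for LCS of 'abbdc' and 'bdebae':
       b  d  e  b  a  e
    0  0  0  0  0  0  0
  a 0  0  0  0  0  1  1
  b 0  1  1  1  1  1  1
  b 0  1  1  1  2  2  2
  d 0  1  2  2  2  2  2
  c 0  1  2  2  2  2  2
LCS: 'bb'
LCS length = 2

2


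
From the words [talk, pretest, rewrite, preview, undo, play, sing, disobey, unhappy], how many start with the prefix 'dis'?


Checking each word for prefix 'dis':
  'talk' -> no (count: 0)
  'pretest' -> no (count: 0)
  'rewrite' -> no (count: 0)
  'preview' -> no (count: 0)
  'undo' -> no (count: 0)
  'play' -> no (count: 0)
  'sing' -> no (count: 0)
  'disobey' -> YES, starts with 'dis' (count: 1)
  'unhappy' -> no (count: 1)
Total with prefix 'dis': 1

1


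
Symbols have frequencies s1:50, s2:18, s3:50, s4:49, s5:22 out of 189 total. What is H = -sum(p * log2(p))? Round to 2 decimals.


Computing entropy H = -sum(p_i * log2(p_i)):
  s1: p = 50/189 = 0.2646, -p*log2(p) = 0.5075
  s2: p = 18/189 = 0.0952, -p*log2(p) = 0.3231
  s3: p = 50/189 = 0.2646, -p*log2(p) = 0.5075
  s4: p = 49/189 = 0.2593, -p*log2(p) = 0.5049
  s5: p = 22/189 = 0.1164, -p*log2(p) = 0.3612
H = sum of terms = 2.2042
Rounded to 2 decimals: 2.20

2.20


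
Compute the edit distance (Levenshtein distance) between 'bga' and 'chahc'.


Building DP table for s1='bga' (len 3) and s2='chahc' (len 5):
       c  h  a  h  c
    0  1  2  3  4  5
  b 1  1  2  3  4  5
  g 2  2  2  3  4  5
  a 3  3  3  2  3  4
Edit distance = dp[3][5] = 4

4


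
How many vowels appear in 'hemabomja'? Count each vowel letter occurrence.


Scanning each character of 'hemabomja':
  Position 1: 'h' -> consonant (running count: 0)
  Position 2: 'e' -> vowel (running count: 1)
  Position 3: 'm' -> consonant (running count: 1)
  Position 4: 'a' -> vowel (running count: 2)
  Position 5: 'b' -> consonant (running count: 2)
  Position 6: 'o' -> vowel (running count: 3)
  Position 7: 'm' -> consonant (running count: 3)
  Position 8: 'j' -> consonant (running count: 3)
  Position 9: 'a' -> vowel (running count: 4)
Total vowels: 4

4


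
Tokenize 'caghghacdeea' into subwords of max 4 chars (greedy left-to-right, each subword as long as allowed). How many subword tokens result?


'caghghacdeea' has 12 characters.
Chunking with max size 4:
  Chunk 1: 'cagh' (positions 0-3)
  Chunk 2: 'ghac' (positions 4-7)
  Chunk 3: 'deea' (positions 8-11)
Total chunks: ceil(12 / 4) = 3

3


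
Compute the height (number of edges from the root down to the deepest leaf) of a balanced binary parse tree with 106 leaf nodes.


In a balanced binary tree with n leaves the deepest leaf is ceil(log2(n)) edges below the root.
log2(106) = 6.7279
ceil(6.7279) = 7
height (edges) = 7

7


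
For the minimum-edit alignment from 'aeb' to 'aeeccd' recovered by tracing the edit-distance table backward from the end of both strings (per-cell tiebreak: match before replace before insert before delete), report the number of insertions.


Edit distance = 4. Backtracking from cell (3, 6) with preference match > replace > insert > delete,
then listing the resulting alignment 'aeb' -> 'aeeccd' left to right:
  Step 1: keep 'a'
  Step 2: insert 'e' [insertion #1]
  Step 3: keep 'e'
  Step 4: insert 'c' [insertion #2]
  Step 5: insert 'c' [insertion #3]
  Step 6: replace b->d
Total insertions: 3

3


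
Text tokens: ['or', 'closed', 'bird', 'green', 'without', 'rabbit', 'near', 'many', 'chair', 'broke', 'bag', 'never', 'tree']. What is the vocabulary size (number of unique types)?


Listing all tokens and tracking unique types:
  Token 1: 'or' -> NEW (unique so far: 1)
  Token 2: 'closed' -> NEW (unique so far: 2)
  Token 3: 'bird' -> NEW (unique so far: 3)
  Token 4: 'green' -> NEW (unique so far: 4)
  Token 5: 'without' -> NEW (unique so far: 5)
  Token 6: 'rabbit' -> NEW (unique so far: 6)
  Token 7: 'near' -> NEW (unique so far: 7)
  Token 8: 'many' -> NEW (unique so far: 8)
  Token 9: 'chair' -> NEW (unique so far: 9)
  Token 10: 'broke' -> NEW (unique so far: 10)
  Token 11: 'bag' -> NEW (unique so far: 11)
  Token 12: 'never' -> NEW (unique so far: 12)
  Token 13: 'tree' -> NEW (unique so far: 13)
Unique types: ('bag', 'bird', 'broke', 'chair', 'closed', 'green', 'many', 'near', 'never', 'or', 'rabbit', 'tree', 'without')
Vocabulary size: 13

13


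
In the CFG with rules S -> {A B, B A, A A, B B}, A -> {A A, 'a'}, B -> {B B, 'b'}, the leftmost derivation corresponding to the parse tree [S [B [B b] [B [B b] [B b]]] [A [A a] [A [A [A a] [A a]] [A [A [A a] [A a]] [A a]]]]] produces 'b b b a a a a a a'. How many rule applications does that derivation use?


Every bracketed nonterminal node [X ...] in the tree is produced by exactly one rule application.
Reading the tree off as a leftmost derivation:
  Step 1: S  =>  B A   (applied S -> B A)
  Step 2: B A  =>  B B A   (applied B -> B B)
  Step 3: B B A  =>  b B A   (applied B -> b)
  Step 4: b B A  =>  b B B A   (applied B -> B B)
  Step 5: b B B A  =>  b b B A   (applied B -> b)
  Step 6: b b B A  =>  b b b A   (applied B -> b)
  Step 7: b b b A  =>  b b b A A   (applied A -> A A)
  Step 8: b b b A A  =>  b b b a A   (applied A -> a)
  Step 9: b b b a A  =>  b b b a A A   (applied A -> A A)
  Step 10: b b b a A A  =>  b b b a A A A   (applied A -> A A)
  Step 11: b b b a A A A  =>  b b b a a A A   (applied A -> a)
  Step 12: b b b a a A A  =>  b b b a a a A   (applied A -> a)
  Step 13: b b b a a a A  =>  b b b a a a A A   (applied A -> A A)
  Step 14: b b b a a a A A  =>  b b b a a a A A A   (applied A -> A A)
  Step 15: b b b a a a A A A  =>  b b b a a a a A A   (applied A -> a)
  Step 16: b b b a a a a A A  =>  b b b a a a a a A   (applied A -> a)
  Step 17: b b b a a a a a A  =>  b b b a a a a a a   (applied A -> a)
Final yield: b b b a a a a a a
Total rewrite steps: 17

17


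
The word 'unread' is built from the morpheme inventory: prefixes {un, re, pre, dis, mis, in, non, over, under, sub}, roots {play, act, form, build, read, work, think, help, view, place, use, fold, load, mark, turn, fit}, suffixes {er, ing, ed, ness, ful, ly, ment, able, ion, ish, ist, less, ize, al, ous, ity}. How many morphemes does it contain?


Segmenting 'unread' against the inventory:
  'un' -> prefix (morpheme 1)
  'read' -> root (morpheme 2)
Total morphemes: 2

2


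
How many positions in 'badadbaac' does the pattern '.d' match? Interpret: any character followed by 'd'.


Pattern: .d means any character followed by 'd'.
Scanning 'badadbaac' position-by-position:
  Pos 0: window 'ba' -> no
  Pos 1: window 'ad' -> MATCH
  Pos 2: window 'da' -> no
  Pos 3: window 'ad' -> MATCH
  Pos 4: window 'db' -> no
  Pos 5: window 'ba' -> no
  Pos 6: window 'aa' -> no
  Pos 7: window 'ac' -> no
  Pos 8: window 'c' -> no
Total matches: 2

2


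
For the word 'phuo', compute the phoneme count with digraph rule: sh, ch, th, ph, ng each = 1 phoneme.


Parsing 'phuo' greedily, digraphs first:
  'ph' -> digraph (1 consonant phoneme) (phonemes so far: 1)
  'u' -> vowel phoneme (phonemes so far: 2)
  'o' -> vowel phoneme (phonemes so far: 3)
Total phonemes: 3

3


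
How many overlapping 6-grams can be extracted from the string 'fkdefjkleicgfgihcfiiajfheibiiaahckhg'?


String 'fkdefjkleicgfgihcfiiajfheibiiaahckhg' has length L = 36.
Number of overlapping n-grams = L - n + 1
Substituting: 36 - 6 + 1 = 31

31


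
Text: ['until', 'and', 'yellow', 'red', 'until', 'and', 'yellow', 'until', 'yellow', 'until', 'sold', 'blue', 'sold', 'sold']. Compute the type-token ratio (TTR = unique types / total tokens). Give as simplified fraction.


Tokens: 14
Unique types: ('and', 'blue', 'red', 'sold', 'until', 'yellow') = 6
TTR = 6/14
Simplify: divide both by 2 -> 3/7
TTR = 3/7

3/7


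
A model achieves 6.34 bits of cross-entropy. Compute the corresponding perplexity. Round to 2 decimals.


Perplexity formula: PP = 2^H
H = 6.34
PP = 2^6.34
Decompose: 2^6.34 = 2^6 * 2^0.34
2^6 = 64, 2^0.34 ~ 1.2657566
PP ~ 64 * 1.2657566 = 81.0084224
Rounded to 2 decimals: 81.01

81.01


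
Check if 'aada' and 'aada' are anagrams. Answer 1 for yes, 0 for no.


Sort characters of 'aada': 'aaad'
Sort characters of 'aada': 'aaad'
Sorted forms match -> they ARE anagrams
Result: 1

1


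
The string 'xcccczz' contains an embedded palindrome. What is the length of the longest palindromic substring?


Scanning 'xcccczz' for palindromic substrings.
Substring at positions 1-4: 'cccc'.
Check: reverse('cccc') = 'cccc' -> palindrome confirmed.
Neighbouring characters ('x' / 'z') break symmetry, so it cannot extend further.
No longer palindromic substring exists; longest length = 4

4


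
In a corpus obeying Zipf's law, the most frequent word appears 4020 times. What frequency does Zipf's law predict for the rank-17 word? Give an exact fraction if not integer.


Zipf's law: freq(rank) = f1 / rank
f1 = 4020, rank = 17
freq = 4020 / 17
GCD(4020, 17) = 1
Simplified: 4020/17

4020/17


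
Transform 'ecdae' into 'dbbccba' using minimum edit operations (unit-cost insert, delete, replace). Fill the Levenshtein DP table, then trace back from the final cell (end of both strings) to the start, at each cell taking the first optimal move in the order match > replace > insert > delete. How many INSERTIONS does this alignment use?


Edit distance = 6. Backtracking from cell (5, 7) with preference match > replace > insert > delete,
then listing the resulting alignment 'ecdae' -> 'dbbccba' left to right:
  Step 1: insert 'd' [insertion #1]
  Step 2: insert 'b' [insertion #2]
  Step 3: replace e->b
  Step 4: keep 'c'
  Step 5: replace d->c
  Step 6: replace a->b
  Step 7: replace e->a
Total insertions: 2

2


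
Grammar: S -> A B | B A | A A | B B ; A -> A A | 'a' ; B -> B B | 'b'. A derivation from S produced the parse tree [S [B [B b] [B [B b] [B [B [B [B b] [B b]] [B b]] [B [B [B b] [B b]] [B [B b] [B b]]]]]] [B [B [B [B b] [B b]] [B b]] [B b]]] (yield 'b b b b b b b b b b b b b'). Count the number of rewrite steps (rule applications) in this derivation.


Every bracketed nonterminal node [X ...] in the tree is produced by exactly one rule application.
Reading the tree off as a leftmost derivation:
  Step 1: S  =>  B B   (applied S -> B B)
  Step 2: B B  =>  B B B   (applied B -> B B)
  Step 3: B B B  =>  b B B   (applied B -> b)
  Step 4: b B B  =>  b B B B   (applied B -> B B)
  Step 5: b B B B  =>  b b B B   (applied B -> b)
  Step 6: b b B B  =>  b b B B B   (applied B -> B B)
  Step 7: b b B B B  =>  b b B B B B   (applied B -> B B)
  Step 8: b b B B B B  =>  b b B B B B B   (applied B -> B B)
  Step 9: b b B B B B B  =>  b b b B B B B   (applied B -> b)
  Step 10: b b b B B B B  =>  b b b b B B B   (applied B -> b)
  Step 11: b b b b B B B  =>  b b b b b B B   (applied B -> b)
  Step 12: b b b b b B B  =>  b b b b b B B B   (applied B -> B B)
  Step 13: b b b b b B B B  =>  b b b b b B B B B   (applied B -> B B)
  Step 14: b b b b b B B B B  =>  b b b b b b B B B   (applied B -> b)
  Step 15: b b b b b b B B B  =>  b b b b b b b B B   (applied B -> b)
  Step 16: b b b b b b b B B  =>  b b b b b b b B B B   (applied B -> B B)
  Step 17: b b b b b b b B B B  =>  b b b b b b b b B B   (applied B -> b)
  Step 18: b b b b b b b b B B  =>  b b b b b b b b b B   (applied B -> b)
  Step 19: b b b b b b b b b B  =>  b b b b b b b b b B B   (applied B -> B B)
  Step 20: b b b b b b b b b B B  =>  b b b b b b b b b B B B   (applied B -> B B)
  Step 21: b b b b b b b b b B B B  =>  b b b b b b b b b B B B B   (applied B -> B B)
  Step 22: b b b b b b b b b B B B B  =>  b b b b b b b b b b B B B   (applied B -> b)
  Step 23: b b b b b b b b b b B B B  =>  b b b b b b b b b b b B B   (applied B -> b)
  Step 24: b b b b b b b b b b b B B  =>  b b b b b b b b b b b b B   (applied B -> b)
  Step 25: b b b b b b b b b b b b B  =>  b b b b b b b b b b b b b   (applied B -> b)
Final yield: b b b b b b b b b b b b b
Total rewrite steps: 25

25


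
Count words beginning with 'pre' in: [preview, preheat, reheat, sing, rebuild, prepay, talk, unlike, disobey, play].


Checking each word for prefix 'pre':
  'preview' -> YES, starts with 'pre' (count: 1)
  'preheat' -> YES, starts with 'pre' (count: 2)
  'reheat' -> no (count: 2)
  'sing' -> no (count: 2)
  'rebuild' -> no (count: 2)
  'prepay' -> YES, starts with 'pre' (count: 3)
  'talk' -> no (count: 3)
  'unlike' -> no (count: 3)
  'disobey' -> no (count: 3)
  'play' -> no (count: 3)
Total with prefix 'pre': 3

3


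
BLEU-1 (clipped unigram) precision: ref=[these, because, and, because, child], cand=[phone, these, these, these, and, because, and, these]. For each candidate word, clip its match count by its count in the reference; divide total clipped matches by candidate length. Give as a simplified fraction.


Reference word counts: {'and': 1, 'because': 2, 'child': 1, 'these': 1}
Checking each candidate word (with clipping):
  'phone' -> not in reference -> no match (matches: 0)
  'these' -> in reference (ref count 1, used 1/1) -> match (matches: 1)
  'these' -> ref count 1 already used up (1/1) -> clipped, no match (matches: 1)
  'these' -> ref count 1 already used up (1/1) -> clipped, no match (matches: 1)
  'and' -> in reference (ref count 1, used 1/1) -> match (matches: 2)
  'because' -> in reference (ref count 2, used 1/2) -> match (matches: 3)
  'and' -> ref count 1 already used up (1/1) -> clipped, no match (matches: 3)
  'these' -> ref count 1 already used up (1/1) -> clipped, no match (matches: 3)
Clipped matches: 3, Candidate length: 8
Precision = 3/8

3/8


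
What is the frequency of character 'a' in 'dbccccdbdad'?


Scanning 'dbccccdbdad' for 'a':
  Position 9: 'a' -> MATCH (count: 1)
Total occurrences of 'a': 1

1


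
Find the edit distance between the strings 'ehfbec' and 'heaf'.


Building DP table for s1='ehfbec' (len 6) and s2='heaf' (len 4):
       h  e  a  f
    0  1  2  3  4
  e 1  1  1  2  3
  h 2  1  2  2  3
  f 3  2  2  3  2
  b 4  3  3  3  3
  e 5  4  3  4  4
  c 6  5  4  4  5
Edit distance = dp[6][4] = 5

5


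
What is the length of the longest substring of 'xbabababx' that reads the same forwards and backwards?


Scanning 'xbabababx' for palindromic substrings.
Substring at positions 0-8: 'xbabababx'.
Check: reverse('xbabababx') = 'xbabababx' -> palindrome confirmed.
No longer palindromic substring exists; longest length = 9

9


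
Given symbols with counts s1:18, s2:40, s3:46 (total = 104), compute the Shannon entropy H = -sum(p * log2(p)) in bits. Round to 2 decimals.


Computing entropy H = -sum(p_i * log2(p_i)):
  s1: p = 18/104 = 0.1731, -p*log2(p) = 0.4380
  s2: p = 40/104 = 0.3846, -p*log2(p) = 0.5302
  s3: p = 46/104 = 0.4423, -p*log2(p) = 0.5205
H = sum of terms = 1.4887
Rounded to 2 decimals: 1.49

1.49


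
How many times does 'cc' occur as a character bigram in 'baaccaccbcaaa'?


Scanning 'baaccaccbcaaa' for bigram 'cc':
  Position 0: 'ba' -> no
  Position 1: 'aa' -> no
  Position 2: 'ac' -> no
  Position 3: 'cc' -> MATCH
  Position 4: 'ca' -> no
  Position 5: 'ac' -> no
  Position 6: 'cc' -> MATCH
  Position 7: 'cb' -> no
  Position 8: 'bc' -> no
  Position 9: 'ca' -> no
  Position 10: 'aa' -> no
  Position 11: 'aa' -> no
Total matches: 2

2


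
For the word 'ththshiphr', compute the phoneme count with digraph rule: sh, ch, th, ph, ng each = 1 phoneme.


Parsing 'ththshiphr' greedily, digraphs first:
  'th' -> digraph (1 consonant phoneme) (phonemes so far: 1)
  'th' -> digraph (1 consonant phoneme) (phonemes so far: 2)
  'sh' -> digraph (1 consonant phoneme) (phonemes so far: 3)
  'i' -> vowel phoneme (phonemes so far: 4)
  'ph' -> digraph (1 consonant phoneme) (phonemes so far: 5)
  'r' -> consonant phoneme (phonemes so far: 6)
Total phonemes: 6

6


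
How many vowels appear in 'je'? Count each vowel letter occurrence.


Scanning each character of 'je':
  Position 1: 'j' -> consonant (running count: 0)
  Position 2: 'e' -> vowel (running count: 1)
Total vowels: 1

1


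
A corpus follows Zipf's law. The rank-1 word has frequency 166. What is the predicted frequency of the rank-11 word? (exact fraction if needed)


Zipf's law: freq(rank) = f1 / rank
f1 = 166, rank = 11
freq = 166 / 11
GCD(166, 11) = 1
Simplified: 166/11

166/11


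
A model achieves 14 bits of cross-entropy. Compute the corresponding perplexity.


Perplexity formula: PP = 2^H
H = 14
PP = 2^14
PP = 2^14 = 16384

16384


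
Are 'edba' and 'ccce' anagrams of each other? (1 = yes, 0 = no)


Sort characters of 'edba': 'abde'
Sort characters of 'ccce': 'ccce'
Sorted forms differ -> they are NOT anagrams
Result: 0

0


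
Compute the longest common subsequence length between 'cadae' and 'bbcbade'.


DP table for LCS of 'cadae' and 'bbcbade':
       b  b  c  b  a  d  e
    0  0  0  0  0  0  0  0
  c 0  0  0  1  1  1  1  1
  a 0  0  0  1  1  2  2  2
  d 0  0  0  1  1  2  3  3
  a 0  0  0  1  1  2  3  3
  e 0  0  0  1  1  2  3  4
LCS: 'cade'
LCS length = 4

4


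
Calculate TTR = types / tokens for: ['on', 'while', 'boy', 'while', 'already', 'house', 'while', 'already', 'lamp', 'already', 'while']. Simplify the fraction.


Tokens: 11
Unique types: ('already', 'boy', 'house', 'lamp', 'on', 'while') = 6
TTR = 6/11
Already in lowest terms.

6/11


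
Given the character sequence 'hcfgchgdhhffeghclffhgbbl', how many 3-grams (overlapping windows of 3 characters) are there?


String 'hcfgchgdhhffeghclffhgbbl' has length L = 24.
Number of overlapping n-grams = L - n + 1
Substituting: 24 - 3 + 1 = 22

22


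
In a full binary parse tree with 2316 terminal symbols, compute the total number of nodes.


Leaf nodes (terminals): 2316
Internal nodes = n - 1 = 2316 - 1 = 2315
Total = leaves + internal = 2316 + 2315 = 4631

4631


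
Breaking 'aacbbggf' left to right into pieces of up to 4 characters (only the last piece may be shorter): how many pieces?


'aacbbggf' has 8 characters.
Chunking with max size 4:
  Chunk 1: 'aacb' (positions 0-3)
  Chunk 2: 'bggf' (positions 4-7)
Total chunks: ceil(8 / 4) = 2

2


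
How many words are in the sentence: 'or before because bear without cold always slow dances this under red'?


Counting words by splitting on spaces:
  Word 1: 'or'
  Word 2: 'before'
  Word 3: 'because'
  Word 4: 'bear'
  Word 5: 'without'
  Word 6: 'cold'
  Word 7: 'always'
  Word 8: 'slow'
  Word 9: 'dances'
  Word 10: 'this'
  Word 11: 'under'
  Word 12: 'red'
Total words: 12

12


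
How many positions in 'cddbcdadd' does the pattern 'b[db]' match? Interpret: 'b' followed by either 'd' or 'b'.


Pattern: b[db] means 'b' followed by either 'd' or 'b'.
Scanning 'cddbcdadd' position-by-position:
  Pos 0: window 'cd' -> no
  Pos 1: window 'dd' -> no
  Pos 2: window 'db' -> no
  Pos 3: window 'bc' -> no
  Pos 4: window 'cd' -> no
  Pos 5: window 'da' -> no
  Pos 6: window 'ad' -> no
  Pos 7: window 'dd' -> no
  Pos 8: window 'd' -> no
Total matches: 0

0


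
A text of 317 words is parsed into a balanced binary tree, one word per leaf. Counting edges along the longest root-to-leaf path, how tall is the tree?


In a balanced binary tree with n leaves the deepest leaf is ceil(log2(n)) edges below the root.
log2(317) = 8.3083
ceil(8.3083) = 9
height (edges) = 9

9


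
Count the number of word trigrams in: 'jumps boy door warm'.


Word trigrams from [4] words:
  Trigram 1: (jumps boy door)
  Trigram 2: (boy door warm)
Total word trigrams: 4 - 2 = 2

2


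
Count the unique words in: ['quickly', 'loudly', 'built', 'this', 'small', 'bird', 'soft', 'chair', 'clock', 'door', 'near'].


Listing all tokens and tracking unique types:
  Token 1: 'quickly' -> NEW (unique so far: 1)
  Token 2: 'loudly' -> NEW (unique so far: 2)
  Token 3: 'built' -> NEW (unique so far: 3)
  Token 4: 'this' -> NEW (unique so far: 4)
  Token 5: 'small' -> NEW (unique so far: 5)
  Token 6: 'bird' -> NEW (unique so far: 6)
  Token 7: 'soft' -> NEW (unique so far: 7)
  Token 8: 'chair' -> NEW (unique so far: 8)
  Token 9: 'clock' -> NEW (unique so far: 9)
  Token 10: 'door' -> NEW (unique so far: 10)
  Token 11: 'near' -> NEW (unique so far: 11)
Unique types: ('bird', 'built', 'chair', 'clock', 'door', 'loudly', 'near', 'quickly', 'small', 'soft', 'this')
Vocabulary size: 11

11


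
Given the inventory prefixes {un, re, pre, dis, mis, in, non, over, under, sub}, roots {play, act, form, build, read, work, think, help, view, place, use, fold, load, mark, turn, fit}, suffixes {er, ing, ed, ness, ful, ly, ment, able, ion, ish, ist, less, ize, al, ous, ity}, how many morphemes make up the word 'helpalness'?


Segmenting 'helpalness' against the inventory:
  'help' -> root (morpheme 1)
  'al' -> suffix (morpheme 2)
  'ness' -> suffix (morpheme 3)
Total morphemes: 3

3


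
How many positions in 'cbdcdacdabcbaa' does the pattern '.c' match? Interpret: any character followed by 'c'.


Pattern: .c means any character followed by 'c'.
Scanning 'cbdcdacdabcbaa' position-by-position:
  Pos 0: window 'cb' -> no
  Pos 1: window 'bd' -> no
  Pos 2: window 'dc' -> MATCH
  Pos 3: window 'cd' -> no
  Pos 4: window 'da' -> no
  Pos 5: window 'ac' -> MATCH
  Pos 6: window 'cd' -> no
  Pos 7: window 'da' -> no
  Pos 8: window 'ab' -> no
  Pos 9: window 'bc' -> MATCH
  Pos 10: window 'cb' -> no
  Pos 11: window 'ba' -> no
  Pos 12: window 'aa' -> no
  Pos 13: window 'a' -> no
Total matches: 3

3


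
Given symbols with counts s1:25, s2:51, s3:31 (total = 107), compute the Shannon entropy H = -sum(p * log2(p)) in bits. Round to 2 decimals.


Computing entropy H = -sum(p_i * log2(p_i)):
  s1: p = 25/107 = 0.2336, -p*log2(p) = 0.4901
  s2: p = 51/107 = 0.4766, -p*log2(p) = 0.5095
  s3: p = 31/107 = 0.2897, -p*log2(p) = 0.5178
H = sum of terms = 1.5174
Rounded to 2 decimals: 1.52

1.52


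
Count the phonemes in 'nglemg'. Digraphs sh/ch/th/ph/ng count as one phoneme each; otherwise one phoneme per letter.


Parsing 'nglemg' greedily, digraphs first:
  'ng' -> digraph (1 consonant phoneme) (phonemes so far: 1)
  'l' -> consonant phoneme (phonemes so far: 2)
  'e' -> vowel phoneme (phonemes so far: 3)
  'm' -> consonant phoneme (phonemes so far: 4)
  'g' -> consonant phoneme (phonemes so far: 5)
Total phonemes: 5

5


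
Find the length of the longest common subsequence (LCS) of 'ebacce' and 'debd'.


DP table for LCS of 'ebacce' and 'debd':
       d  e  b  d
    0  0  0  0  0
  e 0  0  1  1  1
  b 0  0  1  2  2
  a 0  0  1  2  2
  c 0  0  1  2  2
  c 0  0  1  2  2
  e 0  0  1  2  2
LCS: 'eb'
LCS length = 2

2


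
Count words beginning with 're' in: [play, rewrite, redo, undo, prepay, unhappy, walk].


Checking each word for prefix 're':
  'play' -> no (count: 0)
  'rewrite' -> YES, starts with 're' (count: 1)
  'redo' -> YES, starts with 're' (count: 2)
  'undo' -> no (count: 2)
  'prepay' -> no (count: 2)
  'unhappy' -> no (count: 2)
  'walk' -> no (count: 2)
Total with prefix 're': 2

2


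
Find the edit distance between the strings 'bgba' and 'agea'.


Building DP table for s1='bgba' (len 4) and s2='agea' (len 4):
       a  g  e  a
    0  1  2  3  4
  b 1  1  2  3  4
  g 2  2  1  2  3
  b 3  3  2  2  3
  a 4  3  3  3  2
Edit distance = dp[4][4] = 2

2


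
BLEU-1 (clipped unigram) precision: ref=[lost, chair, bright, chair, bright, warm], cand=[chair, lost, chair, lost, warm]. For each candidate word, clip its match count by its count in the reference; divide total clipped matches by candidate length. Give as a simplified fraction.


Reference word counts: {'bright': 2, 'chair': 2, 'lost': 1, 'warm': 1}
Checking each candidate word (with clipping):
  'chair' -> in reference (ref count 2, used 1/2) -> match (matches: 1)
  'lost' -> in reference (ref count 1, used 1/1) -> match (matches: 2)
  'chair' -> in reference (ref count 2, used 2/2) -> match (matches: 3)
  'lost' -> ref count 1 already used up (1/1) -> clipped, no match (matches: 3)
  'warm' -> in reference (ref count 1, used 1/1) -> match (matches: 4)
Clipped matches: 4, Candidate length: 5
Precision = 4/5

4/5


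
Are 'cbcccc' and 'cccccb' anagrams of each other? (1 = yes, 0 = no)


Sort characters of 'cbcccc': 'bccccc'
Sort characters of 'cccccb': 'bccccc'
Sorted forms match -> they ARE anagrams
Result: 1

1


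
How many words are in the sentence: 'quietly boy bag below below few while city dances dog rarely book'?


Counting words by splitting on spaces:
  Word 1: 'quietly'
  Word 2: 'boy'
  Word 3: 'bag'
  Word 4: 'below'
  Word 5: 'below'
  Word 6: 'few'
  Word 7: 'while'
  Word 8: 'city'
  Word 9: 'dances'
  Word 10: 'dog'
  Word 11: 'rarely'
  Word 12: 'book'
Total words: 12

12


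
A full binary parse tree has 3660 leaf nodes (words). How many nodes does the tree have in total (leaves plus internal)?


Leaf nodes (terminals): 3660
Internal nodes = n - 1 = 3660 - 1 = 3659
Total = leaves + internal = 3660 + 3659 = 7319

7319


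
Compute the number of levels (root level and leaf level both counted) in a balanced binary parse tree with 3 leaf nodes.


In a balanced binary tree with n leaves the deepest leaf is ceil(log2(n)) edges below the root,
so counting node levels inclusive of root and leaves gives ceil(log2(n)) + 1 levels.
log2(3) = 1.5850
ceil(1.5850) = 2
levels = 2 + 1 = 3

3


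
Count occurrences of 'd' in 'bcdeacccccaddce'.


Scanning 'bcdeacccccaddce' for 'd':
  Position 2: 'd' -> MATCH (count: 1)
  Position 11: 'd' -> MATCH (count: 2)
  Position 12: 'd' -> MATCH (count: 3)
Total occurrences of 'd': 3

3


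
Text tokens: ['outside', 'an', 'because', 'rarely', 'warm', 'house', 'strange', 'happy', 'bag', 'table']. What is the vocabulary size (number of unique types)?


Listing all tokens and tracking unique types:
  Token 1: 'outside' -> NEW (unique so far: 1)
  Token 2: 'an' -> NEW (unique so far: 2)
  Token 3: 'because' -> NEW (unique so far: 3)
  Token 4: 'rarely' -> NEW (unique so far: 4)
  Token 5: 'warm' -> NEW (unique so far: 5)
  Token 6: 'house' -> NEW (unique so far: 6)
  Token 7: 'strange' -> NEW (unique so far: 7)
  Token 8: 'happy' -> NEW (unique so far: 8)
  Token 9: 'bag' -> NEW (unique so far: 9)
  Token 10: 'table' -> NEW (unique so far: 10)
Unique types: ('an', 'bag', 'because', 'happy', 'house', 'outside', 'rarely', 'strange', 'table', 'warm')
Vocabulary size: 10

10


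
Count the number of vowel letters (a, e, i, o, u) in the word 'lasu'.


Scanning each character of 'lasu':
  Position 1: 'l' -> consonant (running count: 0)
  Position 2: 'a' -> vowel (running count: 1)
  Position 3: 's' -> consonant (running count: 1)
  Position 4: 'u' -> vowel (running count: 2)
Total vowels: 2

2


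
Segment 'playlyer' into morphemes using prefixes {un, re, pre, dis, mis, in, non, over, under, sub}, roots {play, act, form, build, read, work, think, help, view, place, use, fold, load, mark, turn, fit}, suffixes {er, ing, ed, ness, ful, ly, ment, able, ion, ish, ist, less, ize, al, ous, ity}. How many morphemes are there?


Segmenting 'playlyer' against the inventory:
  'play' -> root (morpheme 1)
  'ly' -> suffix (morpheme 2)
  'er' -> suffix (morpheme 3)
Total morphemes: 3

3


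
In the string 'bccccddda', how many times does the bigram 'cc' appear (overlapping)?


Scanning 'bccccddda' for bigram 'cc':
  Position 0: 'bc' -> no
  Position 1: 'cc' -> MATCH
  Position 2: 'cc' -> MATCH
  Position 3: 'cc' -> MATCH
  Position 4: 'cd' -> no
  Position 5: 'dd' -> no
  Position 6: 'dd' -> no
  Position 7: 'da' -> no
Total matches: 3

3


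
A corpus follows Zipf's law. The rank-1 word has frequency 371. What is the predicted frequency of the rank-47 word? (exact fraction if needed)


Zipf's law: freq(rank) = f1 / rank
f1 = 371, rank = 47
freq = 371 / 47
GCD(371, 47) = 1
Simplified: 371/47

371/47


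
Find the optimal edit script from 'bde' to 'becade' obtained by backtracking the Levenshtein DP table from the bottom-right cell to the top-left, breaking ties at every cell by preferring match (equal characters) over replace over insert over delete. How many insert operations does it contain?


Edit distance = 3. Backtracking from cell (3, 6) with preference match > replace > insert > delete,
then listing the resulting alignment 'bde' -> 'becade' left to right:
  Step 1: keep 'b'
  Step 2: insert 'e' [insertion #1]
  Step 3: insert 'c' [insertion #2]
  Step 4: insert 'a' [insertion #3]
  Step 5: keep 'd'
  Step 6: keep 'e'
Total insertions: 3

3


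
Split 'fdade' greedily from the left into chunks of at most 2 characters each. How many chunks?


'fdade' has 5 characters.
Chunking with max size 2:
  Chunk 1: 'fd' (positions 0-1)
  Chunk 2: 'ad' (positions 2-3)
  Chunk 3: 'e' (positions 4-4)
Total chunks: ceil(5 / 2) = 3

3


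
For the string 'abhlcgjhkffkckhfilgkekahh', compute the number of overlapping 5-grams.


String 'abhlcgjhkffkckhfilgkekahh' has length L = 25.
Number of overlapping n-grams = L - n + 1
Substituting: 25 - 5 + 1 = 21

21


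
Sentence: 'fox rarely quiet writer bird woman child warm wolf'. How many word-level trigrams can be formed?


Word trigrams from [9] words:
  Trigram 1: (fox rarely quiet)
  Trigram 2: (rarely quiet writer)
  Trigram 3: (quiet writer bird)
  Trigram 4: (writer bird woman)
  Trigram 5: (bird woman child)
  Trigram 6: (woman child warm)
  Trigram 7: (child warm wolf)
Total word trigrams: 9 - 2 = 7

7


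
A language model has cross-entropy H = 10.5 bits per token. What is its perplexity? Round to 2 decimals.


Perplexity formula: PP = 2^H
H = 10.5
PP = 2^10.5
Decompose: 2^10.5 = 2^10 * 2^0.5 = 2^10 * sqrt(2)
2^10 = 1024, sqrt(2) ~ 1.4142136
PP ~ 1024 * 1.4142136 = 1448.1547264
Rounded to 2 decimals: 1448.15

1448.15


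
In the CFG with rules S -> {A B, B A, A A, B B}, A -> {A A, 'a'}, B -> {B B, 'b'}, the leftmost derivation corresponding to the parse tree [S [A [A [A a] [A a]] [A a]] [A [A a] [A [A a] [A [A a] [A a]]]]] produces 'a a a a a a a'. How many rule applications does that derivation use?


Every bracketed nonterminal node [X ...] in the tree is produced by exactly one rule application.
Reading the tree off as a leftmost derivation:
  Step 1: S  =>  A A   (applied S -> A A)
  Step 2: A A  =>  A A A   (applied A -> A A)
  Step 3: A A A  =>  A A A A   (applied A -> A A)
  Step 4: A A A A  =>  a A A A   (applied A -> a)
  Step 5: a A A A  =>  a a A A   (applied A -> a)
  Step 6: a a A A  =>  a a a A   (applied A -> a)
  Step 7: a a a A  =>  a a a A A   (applied A -> A A)
  Step 8: a a a A A  =>  a a a a A   (applied A -> a)
  Step 9: a a a a A  =>  a a a a A A   (applied A -> A A)
  Step 10: a a a a A A  =>  a a a a a A   (applied A -> a)
  Step 11: a a a a a A  =>  a a a a a A A   (applied A -> A A)
  Step 12: a a a a a A A  =>  a a a a a a A   (applied A -> a)
  Step 13: a a a a a a A  =>  a a a a a a a   (applied A -> a)
Final yield: a a a a a a a
Total rewrite steps: 13

13


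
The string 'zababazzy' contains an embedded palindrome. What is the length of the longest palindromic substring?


Scanning 'zababazzy' for palindromic substrings.
Substring at positions 0-6: 'zababaz'.
Check: reverse('zababaz') = 'zababaz' -> palindrome confirmed.
Neighbouring characters ('-' / 'z') break symmetry, so it cannot extend further.
No longer palindromic substring exists; longest length = 7

7


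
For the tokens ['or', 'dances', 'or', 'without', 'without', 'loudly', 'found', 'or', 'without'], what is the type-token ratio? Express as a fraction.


Tokens: 9
Unique types: ('dances', 'found', 'loudly', 'or', 'without') = 5
TTR = 5/9
Already in lowest terms.

5/9
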